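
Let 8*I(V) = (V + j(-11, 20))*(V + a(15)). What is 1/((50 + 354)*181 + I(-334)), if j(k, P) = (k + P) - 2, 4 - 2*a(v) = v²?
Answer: 16/1460687 ≈ 1.0954e-5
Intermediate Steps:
a(v) = 2 - v²/2
j(k, P) = -2 + P + k (j(k, P) = (P + k) - 2 = -2 + P + k)
I(V) = (7 + V)*(-221/2 + V)/8 (I(V) = ((V + (-2 + 20 - 11))*(V + (2 - ½*15²)))/8 = ((V + 7)*(V + (2 - ½*225)))/8 = ((7 + V)*(V + (2 - 225/2)))/8 = ((7 + V)*(V - 221/2))/8 = ((7 + V)*(-221/2 + V))/8 = (7 + V)*(-221/2 + V)/8)
1/((50 + 354)*181 + I(-334)) = 1/((50 + 354)*181 + (-1547/16 - 207/16*(-334) + (⅛)*(-334)²)) = 1/(404*181 + (-1547/16 + 34569/8 + (⅛)*111556)) = 1/(73124 + (-1547/16 + 34569/8 + 27889/2)) = 1/(73124 + 290703/16) = 1/(1460687/16) = 16/1460687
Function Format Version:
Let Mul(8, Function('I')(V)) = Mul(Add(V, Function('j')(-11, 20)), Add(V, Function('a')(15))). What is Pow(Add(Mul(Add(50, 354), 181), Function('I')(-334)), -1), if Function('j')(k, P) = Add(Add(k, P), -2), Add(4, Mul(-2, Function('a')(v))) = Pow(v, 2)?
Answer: Rational(16, 1460687) ≈ 1.0954e-5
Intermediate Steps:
Function('a')(v) = Add(2, Mul(Rational(-1, 2), Pow(v, 2)))
Function('j')(k, P) = Add(-2, P, k) (Function('j')(k, P) = Add(Add(P, k), -2) = Add(-2, P, k))
Function('I')(V) = Mul(Rational(1, 8), Add(7, V), Add(Rational(-221, 2), V)) (Function('I')(V) = Mul(Rational(1, 8), Mul(Add(V, Add(-2, 20, -11)), Add(V, Add(2, Mul(Rational(-1, 2), Pow(15, 2)))))) = Mul(Rational(1, 8), Mul(Add(V, 7), Add(V, Add(2, Mul(Rational(-1, 2), 225))))) = Mul(Rational(1, 8), Mul(Add(7, V), Add(V, Add(2, Rational(-225, 2))))) = Mul(Rational(1, 8), Mul(Add(7, V), Add(V, Rational(-221, 2)))) = Mul(Rational(1, 8), Mul(Add(7, V), Add(Rational(-221, 2), V))) = Mul(Rational(1, 8), Add(7, V), Add(Rational(-221, 2), V)))
Pow(Add(Mul(Add(50, 354), 181), Function('I')(-334)), -1) = Pow(Add(Mul(Add(50, 354), 181), Add(Rational(-1547, 16), Mul(Rational(-207, 16), -334), Mul(Rational(1, 8), Pow(-334, 2)))), -1) = Pow(Add(Mul(404, 181), Add(Rational(-1547, 16), Rational(34569, 8), Mul(Rational(1, 8), 111556))), -1) = Pow(Add(73124, Add(Rational(-1547, 16), Rational(34569, 8), Rational(27889, 2))), -1) = Pow(Add(73124, Rational(290703, 16)), -1) = Pow(Rational(1460687, 16), -1) = Rational(16, 1460687)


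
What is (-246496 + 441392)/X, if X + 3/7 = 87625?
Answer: 341068/153343 ≈ 2.2242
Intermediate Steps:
X = 613372/7 (X = -3/7 + 87625 = 613372/7 ≈ 87625.)
(-246496 + 441392)/X = (-246496 + 441392)/(613372/7) = 194896*(7/613372) = 341068/153343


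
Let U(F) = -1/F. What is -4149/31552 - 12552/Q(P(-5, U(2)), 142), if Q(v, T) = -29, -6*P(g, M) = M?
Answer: 13652427/31552 ≈ 432.70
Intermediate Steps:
P(g, M) = -M/6
-4149/31552 - 12552/Q(P(-5, U(2)), 142) = -4149/31552 - 12552/(-29) = -4149*1/31552 - 12552*(-1/29) = -4149/31552 + 12552/29 = 13652427/31552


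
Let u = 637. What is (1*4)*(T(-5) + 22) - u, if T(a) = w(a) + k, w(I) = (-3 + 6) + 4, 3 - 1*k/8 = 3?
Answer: -521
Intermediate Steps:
k = 0 (k = 24 - 8*3 = 24 - 24 = 0)
w(I) = 7 (w(I) = 3 + 4 = 7)
T(a) = 7 (T(a) = 7 + 0 = 7)
(1*4)*(T(-5) + 22) - u = (1*4)*(7 + 22) - 1*637 = 4*29 - 637 = 116 - 637 = -521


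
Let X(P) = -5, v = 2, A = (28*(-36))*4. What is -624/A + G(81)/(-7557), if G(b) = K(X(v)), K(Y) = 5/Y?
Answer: 10925/70532 ≈ 0.15489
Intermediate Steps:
A = -4032 (A = -1008*4 = -4032)
G(b) = -1 (G(b) = 5/(-5) = 5*(-⅕) = -1)
-624/A + G(81)/(-7557) = -624/(-4032) - 1/(-7557) = -624*(-1/4032) - 1*(-1/7557) = 13/84 + 1/7557 = 10925/70532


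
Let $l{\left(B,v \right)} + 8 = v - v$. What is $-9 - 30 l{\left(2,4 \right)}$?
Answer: $231$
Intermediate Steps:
$l{\left(B,v \right)} = -8$ ($l{\left(B,v \right)} = -8 + \left(v - v\right) = -8 + 0 = -8$)
$-9 - 30 l{\left(2,4 \right)} = -9 - -240 = -9 + 240 = 231$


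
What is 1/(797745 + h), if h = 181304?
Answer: 1/979049 ≈ 1.0214e-6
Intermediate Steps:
1/(797745 + h) = 1/(797745 + 181304) = 1/979049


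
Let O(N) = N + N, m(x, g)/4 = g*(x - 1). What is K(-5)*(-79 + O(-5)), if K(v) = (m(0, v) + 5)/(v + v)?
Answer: 445/2 ≈ 222.50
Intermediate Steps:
m(x, g) = 4*g*(-1 + x) (m(x, g) = 4*(g*(x - 1)) = 4*(g*(-1 + x)) = 4*g*(-1 + x))
K(v) = (5 - 4*v)/(2*v) (K(v) = (4*v*(-1 + 0) + 5)/(v + v) = (4*v*(-1) + 5)/((2*v)) = (-4*v + 5)*(1/(2*v)) = (5 - 4*v)*(1/(2*v)) = (5 - 4*v)/(2*v))
O(N) = 2*N
K(-5)*(-79 + O(-5)) = (-2 + (5/2)/(-5))*(-79 + 2*(-5)) = (-2 + (5/2)*(-⅕))*(-79 - 10) = (-2 - ½)*(-89) = -5/2*(-89) = 445/2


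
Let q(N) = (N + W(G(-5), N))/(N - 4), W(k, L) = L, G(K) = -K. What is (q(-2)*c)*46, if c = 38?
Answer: 3496/3 ≈ 1165.3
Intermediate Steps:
q(N) = 2*N/(-4 + N) (q(N) = (N + N)/(N - 4) = (2*N)/(-4 + N) = 2*N/(-4 + N))
(q(-2)*c)*46 = ((2*(-2)/(-4 - 2))*38)*46 = ((2*(-2)/(-6))*38)*46 = ((2*(-2)*(-1/6))*38)*46 = ((2/3)*38)*46 = (76/3)*46 = 3496/3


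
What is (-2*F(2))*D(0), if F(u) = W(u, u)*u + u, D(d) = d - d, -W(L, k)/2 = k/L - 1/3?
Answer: 0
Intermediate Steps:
W(L, k) = 2/3 - 2*k/L (W(L, k) = -2*(k/L - 1/3) = -2*(-1/3 + k/L) = 2/3 - 2*k/L)
D(d) = 0
F(u) = -u/3 (F(u) = (2/3 - 2*u/u)*u + u = (2/3 - 2)*u + u = -4*u/3 + u = -u/3)
(-2*F(2))*D(0) = -(-2)*2/3*0 = -2*(-2/3)*0 = (4/3)*0 = 0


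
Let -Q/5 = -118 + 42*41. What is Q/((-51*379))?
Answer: 8020/19329 ≈ 0.41492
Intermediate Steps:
Q = -8020 (Q = -5*(-118 + 42*41) = -5*(-118 + 1722) = -5*1604 = -8020)
Q/((-51*379)) = -8020/((-51*379)) = -8020/(-19329) = -8020*(-1/19329) = 8020/19329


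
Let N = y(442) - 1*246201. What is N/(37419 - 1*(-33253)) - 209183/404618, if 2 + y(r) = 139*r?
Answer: -6395901839/2042511664 ≈ -3.1314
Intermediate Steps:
y(r) = -2 + 139*r
N = -184765 (N = (-2 + 139*442) - 1*246201 = (-2 + 61438) - 246201 = 61436 - 246201 = -184765)
N/(37419 - 1*(-33253)) - 209183/404618 = -184765/(37419 - 1*(-33253)) - 209183/404618 = -184765/(37419 + 33253) - 209183*1/404618 = -184765/70672 - 209183/404618 = -184765*1/70672 - 209183/404618 = -26395/10096 - 209183/404618 = -6395901839/2042511664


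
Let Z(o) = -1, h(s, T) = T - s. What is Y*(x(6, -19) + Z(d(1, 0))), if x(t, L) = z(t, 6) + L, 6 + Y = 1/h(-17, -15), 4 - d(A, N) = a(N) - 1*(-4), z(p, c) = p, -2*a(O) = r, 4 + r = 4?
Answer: 77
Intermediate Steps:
r = 0 (r = -4 + 4 = 0)
a(O) = 0 (a(O) = -1/2*0 = 0)
d(A, N) = 0 (d(A, N) = 4 - (0 - 1*(-4)) = 4 - (0 + 4) = 4 - 1*4 = 4 - 4 = 0)
Y = -11/2 (Y = -6 + 1/(-15 - 1*(-17)) = -6 + 1/(-15 + 17) = -6 + 1/2 = -11/2 ≈ -5.5000)
x(t, L) = L + t (x(t, L) = t + L = L + t)
Y*(x(6, -19) + Z(d(1, 0))) = -11*((-19 + 6) - 1)/2 = -11*(-13 - 1)/2 = -11/2*(-14) = 77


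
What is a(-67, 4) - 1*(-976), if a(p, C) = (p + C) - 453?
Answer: 460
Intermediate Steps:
a(p, C) = -453 + C + p (a(p, C) = (C + p) - 453 = -453 + C + p)
a(-67, 4) - 1*(-976) = (-453 + 4 - 67) - 1*(-976) = -516 + 976 = 460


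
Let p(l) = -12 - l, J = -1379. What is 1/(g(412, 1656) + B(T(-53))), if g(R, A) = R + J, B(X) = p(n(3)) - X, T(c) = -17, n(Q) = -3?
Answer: -1/959 ≈ -0.0010428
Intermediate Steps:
B(X) = -9 - X (B(X) = (-12 - 1*(-3)) - X = (-12 + 3) - X = -9 - X)
g(R, A) = -1379 + R (g(R, A) = R - 1379 = -1379 + R)
1/(g(412, 1656) + B(T(-53))) = 1/((-1379 + 412) + (-9 - 1*(-17))) = 1/(-967 + (-9 + 17)) = 1/(-967 + 8) = 1/(-959) = -1/959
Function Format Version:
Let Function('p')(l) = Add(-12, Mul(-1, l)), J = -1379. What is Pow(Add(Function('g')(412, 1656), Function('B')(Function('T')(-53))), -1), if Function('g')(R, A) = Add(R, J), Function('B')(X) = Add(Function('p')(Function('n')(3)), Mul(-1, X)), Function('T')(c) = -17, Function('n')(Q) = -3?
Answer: Rational(-1, 959) ≈ -0.0010428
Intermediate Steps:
Function('B')(X) = Add(-9, Mul(-1, X)) (Function('B')(X) = Add(Add(-12, Mul(-1, -3)), Mul(-1, X)) = Add(Add(-12, 3), Mul(-1, X)) = Add(-9, Mul(-1, X)))
Function('g')(R, A) = Add(-1379, R) (Function('g')(R, A) = Add(R, -1379) = Add(-1379, R))
Pow(Add(Function('g')(412, 1656), Function('B')(Function('T')(-53))), -1) = Pow(Add(Add(-1379, 412), Add(-9, Mul(-1, -17))), -1) = Pow(Add(-967, Add(-9, 17)), -1) = Pow(Add(-967, 8), -1) = Pow(-959, -1) = Rational(-1, 959)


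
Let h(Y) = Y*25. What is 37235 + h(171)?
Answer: 41510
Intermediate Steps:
h(Y) = 25*Y
37235 + h(171) = 37235 + 25*171 = 37235 + 4275 = 41510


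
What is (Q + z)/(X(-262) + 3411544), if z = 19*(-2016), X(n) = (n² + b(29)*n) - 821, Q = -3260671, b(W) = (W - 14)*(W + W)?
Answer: -3298975/3251427 ≈ -1.0146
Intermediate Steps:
b(W) = 2*W*(-14 + W) (b(W) = (-14 + W)*(2*W) = 2*W*(-14 + W))
X(n) = -821 + n² + 870*n (X(n) = (n² + (2*29*(-14 + 29))*n) - 821 = (n² + (2*29*15)*n) - 821 = (n² + 870*n) - 821 = -821 + n² + 870*n)
z = -38304
(Q + z)/(X(-262) + 3411544) = (-3260671 - 38304)/((-821 + (-262)² + 870*(-262)) + 3411544) = -3298975/((-821 + 68644 - 227940) + 3411544) = -3298975/(-160117 + 3411544) = -3298975/3251427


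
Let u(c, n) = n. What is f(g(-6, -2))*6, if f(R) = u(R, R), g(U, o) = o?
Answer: -12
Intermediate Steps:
f(R) = R
f(g(-6, -2))*6 = -2*6 = -12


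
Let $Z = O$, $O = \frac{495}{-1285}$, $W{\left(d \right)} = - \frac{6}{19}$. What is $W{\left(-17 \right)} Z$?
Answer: $\frac{594}{4883} \approx 0.12165$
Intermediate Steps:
$W{\left(d \right)} = - \frac{6}{19}$ ($W{\left(d \right)} = \left(-6\right) \frac{1}{19} = - \frac{6}{19}$)
$O = - \frac{99}{257}$ ($O = 495 \left(- \frac{1}{1285}\right) = - \frac{99}{257} \approx -0.38521$)
$Z = - \frac{99}{257} \approx -0.38521$
$W{\left(-17 \right)} Z = \left(- \frac{6}{19}\right) \left(- \frac{99}{257}\right) = \frac{594}{4883}$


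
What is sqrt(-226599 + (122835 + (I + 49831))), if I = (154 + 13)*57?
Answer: I*sqrt(44414) ≈ 210.75*I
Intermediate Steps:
I = 9519 (I = 167*57 = 9519)
sqrt(-226599 + (122835 + (I + 49831))) = sqrt(-226599 + (122835 + (9519 + 49831))) = sqrt(-226599 + (122835 + 59350)) = sqrt(-226599 + 182185) = sqrt(-44414) = I*sqrt(44414)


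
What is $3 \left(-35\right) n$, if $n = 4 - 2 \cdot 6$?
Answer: $840$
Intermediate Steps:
$n = -8$ ($n = 4 - 12 = -8$)
$3 \left(-35\right) n = 3 \left(-35\right) \left(-8\right) = \left(-105\right) \left(-8\right) = 840$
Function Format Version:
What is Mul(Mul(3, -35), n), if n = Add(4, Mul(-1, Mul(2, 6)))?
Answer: 840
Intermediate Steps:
n = -8 (n = Add(4, Mul(-1, 12)) = Add(4, -12) = -8)
Mul(Mul(3, -35), n) = Mul(Mul(3, -35), -8) = Mul(-105, -8) = 840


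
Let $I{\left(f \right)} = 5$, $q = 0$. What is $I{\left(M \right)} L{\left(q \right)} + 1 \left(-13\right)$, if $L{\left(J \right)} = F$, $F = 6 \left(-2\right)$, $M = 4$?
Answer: $-73$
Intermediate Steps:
$F = -12$
$L{\left(J \right)} = -12$
$I{\left(M \right)} L{\left(q \right)} + 1 \left(-13\right) = 5 \left(-12\right) + 1 \left(-13\right) = -60 - 13 = -73$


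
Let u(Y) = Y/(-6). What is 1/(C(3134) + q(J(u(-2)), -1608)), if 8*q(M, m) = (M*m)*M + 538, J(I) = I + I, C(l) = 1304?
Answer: 12/15383 ≈ 0.00078008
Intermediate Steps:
u(Y) = -Y/6 (u(Y) = Y*(-⅙) = -Y/6)
J(I) = 2*I
q(M, m) = 269/4 + m*M²/8 (q(M, m) = ((M*m)*M + 538)/8 = (m*M² + 538)/8 = (538 + m*M²)/8 = 269/4 + m*M²/8)
1/(C(3134) + q(J(u(-2)), -1608)) = 1/(1304 + (269/4 + (⅛)*(-1608)*(2*(-⅙*(-2)))²)) = 1/(1304 + (269/4 + (⅛)*(-1608)*(2*(⅓))²)) = 1/(1304 + (269/4 + (⅛)*(-1608)*(⅔)²)) = 1/(1304 + (269/4 + (⅛)*(-1608)*(4/9))) = 1/(1304 + (269/4 - 268/3)) = 1/(1304 - 265/12) = 1/(15383/12) = 12/15383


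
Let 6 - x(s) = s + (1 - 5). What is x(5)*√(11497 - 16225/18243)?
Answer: 5*√425109627742/6081 ≈ 536.10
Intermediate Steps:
x(s) = 10 - s (x(s) = 6 - (s + (1 - 5)) = 6 - (s - 4) = 6 - (-4 + s) = 6 + (4 - s) = 10 - s)
x(5)*√(11497 - 16225/18243) = (10 - 1*5)*√(11497 - 16225/18243) = (10 - 5)*√(11497 - 16225*1/18243) = 5*√(11497 - 16225/18243) = 5*√(209723546/18243) = 5*(√425109627742/6081) = 5*√425109627742/6081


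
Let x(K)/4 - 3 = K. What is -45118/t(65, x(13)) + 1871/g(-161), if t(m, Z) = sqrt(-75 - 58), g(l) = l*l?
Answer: 1871/25921 + 45118*I*sqrt(133)/133 ≈ 0.072181 + 3912.2*I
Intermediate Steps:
x(K) = 12 + 4*K
g(l) = l**2
t(m, Z) = I*sqrt(133) (t(m, Z) = sqrt(-133) = I*sqrt(133))
-45118/t(65, x(13)) + 1871/g(-161) = -45118*(-I*sqrt(133)/133) + 1871/((-161)**2) = -(-45118)*I*sqrt(133)/133 + 1871/25921 = 45118*I*sqrt(133)/133 + 1871*(1/25921) = 45118*I*sqrt(133)/133 + 1871/25921 = 1871/25921 + 45118*I*sqrt(133)/133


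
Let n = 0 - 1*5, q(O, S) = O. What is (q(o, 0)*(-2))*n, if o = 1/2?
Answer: 5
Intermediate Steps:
o = ½ ≈ 0.50000
n = -5 (n = 0 - 5 = -5)
(q(o, 0)*(-2))*n = ((½)*(-2))*(-5) = -1*(-5) = 5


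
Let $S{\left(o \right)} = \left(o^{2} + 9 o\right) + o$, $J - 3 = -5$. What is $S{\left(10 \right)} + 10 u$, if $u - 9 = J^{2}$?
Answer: $330$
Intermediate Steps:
$J = -2$ ($J = 3 - 5 = -2$)
$u = 13$ ($u = 9 + \left(-2\right)^{2} = 9 + 4 = 13$)
$S{\left(o \right)} = o^{2} + 10 o$
$S{\left(10 \right)} + 10 u = 10 \left(10 + 10\right) + 10 \cdot 13 = 10 \cdot 20 + 130 = 200 + 130 = 330$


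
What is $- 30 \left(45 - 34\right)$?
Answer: $-330$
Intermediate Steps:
$- 30 \left(45 - 34\right) = \left(-30\right) 11 = -330$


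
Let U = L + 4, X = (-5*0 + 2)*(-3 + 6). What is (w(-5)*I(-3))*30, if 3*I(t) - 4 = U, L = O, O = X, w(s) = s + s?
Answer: -1400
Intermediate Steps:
w(s) = 2*s
X = 6 (X = (0 + 2)*3 = 2*3 = 6)
O = 6
L = 6
U = 10 (U = 6 + 4 = 10)
I(t) = 14/3 (I(t) = 4/3 + (⅓)*10 = 4/3 + 10/3 = 14/3)
(w(-5)*I(-3))*30 = ((2*(-5))*(14/3))*30 = -10*14/3*30 = -140/3*30 = -1400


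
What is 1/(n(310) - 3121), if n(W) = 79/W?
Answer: -310/967431 ≈ -0.00032044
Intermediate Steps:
1/(n(310) - 3121) = 1/(79/310 - 3121) = 1/(-967431/310) = -310/967431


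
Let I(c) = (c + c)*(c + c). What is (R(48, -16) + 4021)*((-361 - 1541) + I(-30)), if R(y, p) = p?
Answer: 6800490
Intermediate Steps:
I(c) = 4*c² (I(c) = (2*c)*(2*c) = 4*c²)
(R(48, -16) + 4021)*((-361 - 1541) + I(-30)) = (-16 + 4021)*((-361 - 1541) + 4*(-30)²) = 4005*(-1902 + 4*900) = 4005*(-1902 + 3600) = 4005*1698 = 6800490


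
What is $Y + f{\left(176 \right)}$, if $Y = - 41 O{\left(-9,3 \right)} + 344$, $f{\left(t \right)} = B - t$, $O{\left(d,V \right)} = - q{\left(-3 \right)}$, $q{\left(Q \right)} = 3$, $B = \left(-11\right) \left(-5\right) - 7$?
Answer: $339$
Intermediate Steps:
$B = 48$ ($B = 55 - 7 = 48$)
$O{\left(d,V \right)} = -3$ ($O{\left(d,V \right)} = \left(-1\right) 3 = -3$)
$f{\left(t \right)} = 48 - t$
$Y = 467$ ($Y = \left(-41\right) \left(-3\right) + 344 = 123 + 344 = 467$)
$Y + f{\left(176 \right)} = 467 + \left(48 - 176\right) = 467 - 128 = 339$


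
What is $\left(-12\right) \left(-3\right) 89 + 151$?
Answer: $3355$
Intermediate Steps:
$\left(-12\right) \left(-3\right) 89 + 151 = 36 \cdot 89 + 151 = 3204 + 151 = 3355$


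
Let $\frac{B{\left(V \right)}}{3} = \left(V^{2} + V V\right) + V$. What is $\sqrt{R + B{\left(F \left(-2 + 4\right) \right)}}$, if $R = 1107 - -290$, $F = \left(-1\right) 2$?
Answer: $\sqrt{1481} \approx 38.484$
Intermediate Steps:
$F = -2$
$R = 1397$ ($R = 1107 + 290 = 1397$)
$B{\left(V \right)} = 3 V + 6 V^{2}$ ($B{\left(V \right)} = 3 \left(\left(V^{2} + V V\right) + V\right) = 3 \left(\left(V^{2} + V^{2}\right) + V\right) = 3 \left(2 V^{2} + V\right) = 3 \left(V + 2 V^{2}\right) = 3 V + 6 V^{2}$)
$\sqrt{R + B{\left(F \left(-2 + 4\right) \right)}} = \sqrt{1397 + 3 \left(- 2 \left(-2 + 4\right)\right) \left(1 + 2 \left(- 2 \left(-2 + 4\right)\right)\right)} = \sqrt{1397 + 3 \left(\left(-2\right) 2\right) \left(1 + 2 \left(\left(-2\right) 2\right)\right)} = \sqrt{1397 + 3 \left(-4\right) \left(1 + 2 \left(-4\right)\right)} = \sqrt{1397 + 3 \left(-4\right) \left(1 - 8\right)} = \sqrt{1397 + 3 \left(-4\right) \left(-7\right)} = \sqrt{1397 + 84} = \sqrt{1481}$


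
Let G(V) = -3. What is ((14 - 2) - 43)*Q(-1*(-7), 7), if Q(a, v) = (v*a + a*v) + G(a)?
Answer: -2945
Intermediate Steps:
Q(a, v) = -3 + 2*a*v (Q(a, v) = (v*a + a*v) - 3 = (a*v + a*v) - 3 = 2*a*v - 3 = -3 + 2*a*v)
((14 - 2) - 43)*Q(-1*(-7), 7) = ((14 - 2) - 43)*(-3 + 2*(-1*(-7))*7) = (12 - 43)*(-3 + 2*7*7) = -31*(-3 + 98) = -31*95 = -2945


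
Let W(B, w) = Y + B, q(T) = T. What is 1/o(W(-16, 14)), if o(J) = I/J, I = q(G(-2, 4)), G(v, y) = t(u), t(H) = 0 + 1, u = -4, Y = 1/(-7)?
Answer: -113/7 ≈ -16.143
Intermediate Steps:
Y = -⅐ ≈ -0.14286
t(H) = 1
G(v, y) = 1
I = 1
W(B, w) = -⅐ + B
o(J) = 1/J
1/o(W(-16, 14)) = 1/(1/(-⅐ - 16)) = 1/(1/(-113/7)) = 1/(-7/113) = -113/7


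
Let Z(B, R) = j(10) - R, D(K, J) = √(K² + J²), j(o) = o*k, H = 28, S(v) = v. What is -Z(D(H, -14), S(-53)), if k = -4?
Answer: -13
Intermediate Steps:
j(o) = -4*o (j(o) = o*(-4) = -4*o)
D(K, J) = √(J² + K²)
Z(B, R) = -40 - R (Z(B, R) = -4*10 - R = -40 - R)
-Z(D(H, -14), S(-53)) = -(-40 - 1*(-53)) = -(-40 + 53) = -1*13 = -13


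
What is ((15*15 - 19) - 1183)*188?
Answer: -183676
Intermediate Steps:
((15*15 - 19) - 1183)*188 = ((225 - 19) - 1183)*188 = (206 - 1183)*188 = -977*188 = -183676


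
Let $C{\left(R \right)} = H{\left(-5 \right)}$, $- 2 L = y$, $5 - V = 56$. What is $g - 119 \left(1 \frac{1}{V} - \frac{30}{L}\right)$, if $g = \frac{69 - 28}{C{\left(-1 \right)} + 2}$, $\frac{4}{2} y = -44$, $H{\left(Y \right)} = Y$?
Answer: $\frac{10336}{33} \approx 313.21$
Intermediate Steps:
$V = -51$ ($V = 5 - 56 = -51$)
$y = -22$ ($y = \frac{1}{2} \left(-44\right) = -22$)
$L = 11$ ($L = \left(- \frac{1}{2}\right) \left(-22\right) = 11$)
$C{\left(R \right)} = -5$
$g = - \frac{41}{3}$ ($g = \frac{69 - 28}{-5 + 2} = \frac{41}{-3} = 41 \left(- \frac{1}{3}\right) = - \frac{41}{3} \approx -13.667$)
$g - 119 \left(1 \frac{1}{V} - \frac{30}{L}\right) = - \frac{41}{3} - 119 \left(1 \frac{1}{-51} - \frac{30}{11}\right) = - \frac{41}{3} - 119 \left(1 \left(- \frac{1}{51}\right) - \frac{30}{11}\right) = - \frac{41}{3} - 119 \left(- \frac{1}{51} - \frac{30}{11}\right) = - \frac{41}{3} - - \frac{10787}{33} = - \frac{41}{3} + \frac{10787}{33} = \frac{10336}{33}$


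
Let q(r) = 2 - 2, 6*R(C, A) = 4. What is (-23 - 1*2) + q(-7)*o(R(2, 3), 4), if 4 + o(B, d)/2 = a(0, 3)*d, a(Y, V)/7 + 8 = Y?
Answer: -25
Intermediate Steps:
R(C, A) = ⅔ (R(C, A) = (⅙)*4 = ⅔)
a(Y, V) = -56 + 7*Y
q(r) = 0
o(B, d) = -8 - 112*d (o(B, d) = -8 + 2*((-56 + 7*0)*d) = -8 + 2*((-56 + 0)*d) = -8 + 2*(-56*d) = -8 - 112*d)
(-23 - 1*2) + q(-7)*o(R(2, 3), 4) = (-23 - 1*2) + 0*(-8 - 112*4) = (-23 - 2) + 0*(-8 - 448) = -25 + 0*(-456) = -25 + 0 = -25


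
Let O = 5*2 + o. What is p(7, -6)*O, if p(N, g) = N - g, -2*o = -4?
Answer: 156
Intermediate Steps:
o = 2 (o = -1/2*(-4) = 2)
O = 12 (O = 5*2 + 2 = 10 + 2 = 12)
p(7, -6)*O = (7 - 1*(-6))*12 = (7 + 6)*12 = 13*12 = 156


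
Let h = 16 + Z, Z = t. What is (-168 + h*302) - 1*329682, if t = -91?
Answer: -352500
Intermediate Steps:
Z = -91
h = -75 (h = 16 - 91 = -75)
(-168 + h*302) - 1*329682 = (-168 - 75*302) - 1*329682 = (-168 - 22650) - 329682 = -22818 - 329682 = -352500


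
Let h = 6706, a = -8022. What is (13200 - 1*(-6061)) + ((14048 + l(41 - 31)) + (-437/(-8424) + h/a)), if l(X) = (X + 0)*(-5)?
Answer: 53511937291/1608984 ≈ 33258.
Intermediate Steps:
l(X) = -5*X (l(X) = X*(-5) = -5*X)
(13200 - 1*(-6061)) + ((14048 + l(41 - 31)) + (-437/(-8424) + h/a)) = (13200 - 1*(-6061)) + ((14048 - 5*(41 - 31)) + (-437/(-8424) + 6706/(-8022))) = (13200 + 6061) + ((14048 - 5*10) + (-437*(-1/8424) + 6706*(-1/8022))) = 19261 + ((14048 - 50) + (437/8424 - 479/573)) = 19261 + (13998 - 1261565/1608984) = 19261 + 22521296467/1608984 = 53511937291/1608984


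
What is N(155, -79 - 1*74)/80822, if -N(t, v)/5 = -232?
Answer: 580/40411 ≈ 0.014353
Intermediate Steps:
N(t, v) = 1160 (N(t, v) = -5*(-232) = 1160)
N(155, -79 - 1*74)/80822 = 1160/80822 = 1160*(1/80822) = 580/40411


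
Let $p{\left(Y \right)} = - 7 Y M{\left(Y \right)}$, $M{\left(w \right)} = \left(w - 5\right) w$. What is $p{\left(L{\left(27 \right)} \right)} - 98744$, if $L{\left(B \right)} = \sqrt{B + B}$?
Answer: $-96854 - 1134 \sqrt{6} \approx -99632.0$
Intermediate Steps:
$M{\left(w \right)} = w \left(-5 + w\right)$ ($M{\left(w \right)} = \left(-5 + w\right) w = w \left(-5 + w\right)$)
$L{\left(B \right)} = \sqrt{2} \sqrt{B}$ ($L{\left(B \right)} = \sqrt{2 B} = \sqrt{2} \sqrt{B}$)
$p{\left(Y \right)} = - 7 Y^{2} \left(-5 + Y\right)$ ($p{\left(Y \right)} = - 7 Y Y \left(-5 + Y\right) = - 7 Y^{2} \left(-5 + Y\right)$)
$p{\left(L{\left(27 \right)} \right)} - 98744 = 7 \left(\sqrt{2} \sqrt{27}\right)^{2} \left(5 - \sqrt{2} \sqrt{27}\right) - 98744 = 7 \left(\sqrt{2} \cdot 3 \sqrt{3}\right)^{2} \left(5 - \sqrt{2} \cdot 3 \sqrt{3}\right) - 98744 = 7 \left(3 \sqrt{6}\right)^{2} \left(5 - 3 \sqrt{6}\right) - 98744 = 7 \cdot 54 \left(5 - 3 \sqrt{6}\right) - 98744 = \left(1890 - 1134 \sqrt{6}\right) - 98744 = -96854 - 1134 \sqrt{6}$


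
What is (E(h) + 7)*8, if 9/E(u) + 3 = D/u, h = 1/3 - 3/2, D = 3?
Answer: 560/13 ≈ 43.077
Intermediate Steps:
h = -7/6 (h = 1*(1/3) - 3*1/2 = 1/3 - 3/2 = -7/6 ≈ -1.1667)
E(u) = 9/(-3 + 3/u)
(E(h) + 7)*8 = (-3*(-7/6)/(-1 - 7/6) + 7)*8 = (-3*(-7/6)/(-13/6) + 7)*8 = (-3*(-7/6)*(-6/13) + 7)*8 = (-21/13 + 7)*8 = (70/13)*8 = 560/13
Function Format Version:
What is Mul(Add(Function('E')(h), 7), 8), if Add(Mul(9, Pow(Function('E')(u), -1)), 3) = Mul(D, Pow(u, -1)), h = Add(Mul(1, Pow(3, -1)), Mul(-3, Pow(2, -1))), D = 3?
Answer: Rational(560, 13) ≈ 43.077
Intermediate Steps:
h = Rational(-7, 6) (h = Add(Mul(1, Rational(1, 3)), Mul(-3, Rational(1, 2))) = Add(Rational(1, 3), Rational(-3, 2)) = Rational(-7, 6) ≈ -1.1667)
Function('E')(u) = Mul(9, Pow(Add(-3, Mul(3, Pow(u, -1))), -1))
Mul(Add(Function('E')(h), 7), 8) = Mul(Add(Mul(-3, Rational(-7, 6), Pow(Add(-1, Rational(-7, 6)), -1)), 7), 8) = Mul(Add(Mul(-3, Rational(-7, 6), Pow(Rational(-13, 6), -1)), 7), 8) = Mul(Add(Mul(-3, Rational(-7, 6), Rational(-6, 13)), 7), 8) = Mul(Add(Rational(-21, 13), 7), 8) = Mul(Rational(70, 13), 8) = Rational(560, 13)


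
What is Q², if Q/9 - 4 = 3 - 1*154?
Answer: 1750329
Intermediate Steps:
Q = -1323 (Q = 36 + 9*(3 - 1*154) = 36 + 9*(3 - 154) = 36 + 9*(-151) = 36 - 1359 = -1323)
Q² = (-1323)² = 1750329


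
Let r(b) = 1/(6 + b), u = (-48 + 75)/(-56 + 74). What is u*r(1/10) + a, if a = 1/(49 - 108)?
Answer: 824/3599 ≈ 0.22895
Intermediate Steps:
a = -1/59 (a = 1/(-59) = -1/59 ≈ -0.016949)
u = 3/2 (u = 27/18 = 27*(1/18) = 3/2 ≈ 1.5000)
u*r(1/10) + a = 3/(2*(6 + 1/10)) - 1/59 = 3/(2*(6 + ⅒)) - 1/59 = 3/(2*(61/10)) - 1/59 = (3/2)*(10/61) - 1/59 = 15/61 - 1/59 = 824/3599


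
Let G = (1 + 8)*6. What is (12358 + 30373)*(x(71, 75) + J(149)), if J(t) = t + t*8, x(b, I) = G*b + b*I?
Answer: 448675500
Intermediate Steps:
G = 54 (G = 9*6 = 54)
x(b, I) = 54*b + I*b (x(b, I) = 54*b + b*I = 54*b + I*b)
J(t) = 9*t (J(t) = t + 8*t = 9*t)
(12358 + 30373)*(x(71, 75) + J(149)) = (12358 + 30373)*(71*(54 + 75) + 9*149) = 42731*(71*129 + 1341) = 42731*(9159 + 1341) = 42731*10500 = 448675500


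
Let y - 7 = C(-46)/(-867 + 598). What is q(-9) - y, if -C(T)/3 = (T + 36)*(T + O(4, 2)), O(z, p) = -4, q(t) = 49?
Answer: 9798/269 ≈ 36.424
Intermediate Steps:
C(T) = -3*(-4 + T)*(36 + T) (C(T) = -3*(T + 36)*(T - 4) = -3*(36 + T)*(-4 + T) = -3*(-4 + T)*(36 + T))
y = 3383/269 (y = 7 + (432 - 96*(-46) - 3*(-46)**2)/(-867 + 598) = 7 + (432 + 4416 - 3*2116)/(-269) = 7 + (432 + 4416 - 6348)*(-1/269) = 7 - 1500*(-1/269) = 7 + 1500/269 = 3383/269 ≈ 12.576)
q(-9) - y = 49 - 1*3383/269 = 49 - 3383/269 = 9798/269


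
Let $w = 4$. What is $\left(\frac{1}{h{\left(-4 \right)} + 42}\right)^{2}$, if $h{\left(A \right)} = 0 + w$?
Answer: $\frac{1}{2116} \approx 0.00047259$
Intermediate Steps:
$h{\left(A \right)} = 4$ ($h{\left(A \right)} = 0 + 4 = 4$)
$\left(\frac{1}{h{\left(-4 \right)} + 42}\right)^{2} = \left(\frac{1}{4 + 42}\right)^{2} = \left(\frac{1}{46}\right)^{2} = \frac{1}{2116}$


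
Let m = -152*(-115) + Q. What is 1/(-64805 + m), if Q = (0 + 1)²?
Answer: -1/47324 ≈ -2.1131e-5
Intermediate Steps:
Q = 1 (Q = 1² = 1)
m = 17481 (m = -152*(-115) + 1 = 17480 + 1 = 17481)
1/(-64805 + m) = 1/(-64805 + 17481) = 1/(-47324) = -1/47324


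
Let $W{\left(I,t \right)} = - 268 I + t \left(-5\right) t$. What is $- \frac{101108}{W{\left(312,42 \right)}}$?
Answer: $\frac{25277}{23109} \approx 1.0938$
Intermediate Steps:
$W{\left(I,t \right)} = - 268 I - 5 t^{2}$ ($W{\left(I,t \right)} = - 268 I + - 5 t t = - 268 I - 5 t^{2}$)
$- \frac{101108}{W{\left(312,42 \right)}} = - \frac{101108}{\left(-268\right) 312 - 5 \cdot 42^{2}} = - \frac{101108}{-83616 - 8820} = - \frac{101108}{-92436} = \left(-101108\right) \left(- \frac{1}{92436}\right) = \frac{25277}{23109}$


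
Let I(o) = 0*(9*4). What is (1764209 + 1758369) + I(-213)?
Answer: 3522578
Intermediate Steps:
I(o) = 0 (I(o) = 0*36 = 0)
(1764209 + 1758369) + I(-213) = (1764209 + 1758369) + 0 = 3522578 + 0 = 3522578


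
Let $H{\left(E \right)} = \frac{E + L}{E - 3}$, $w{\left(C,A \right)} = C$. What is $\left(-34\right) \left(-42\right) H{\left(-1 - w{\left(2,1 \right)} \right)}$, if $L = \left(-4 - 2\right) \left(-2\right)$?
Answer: $-2142$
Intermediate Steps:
$L = 12$ ($L = \left(-6\right) \left(-2\right) = 12$)
$H{\left(E \right)} = \frac{12 + E}{-3 + E}$ ($H{\left(E \right)} = \frac{E + 12}{E - 3} = \frac{12 + E}{-3 + E}$)
$\left(-34\right) \left(-42\right) H{\left(-1 - w{\left(2,1 \right)} \right)} = \left(-34\right) \left(-42\right) \frac{12 - 3}{-3 - 3} = 1428 \frac{12 - 3}{-3 - 3} = 1428 \frac{1}{-6} \cdot 9 = 1428 \left(\left(- \frac{1}{6}\right) 9\right) = 1428 \left(- \frac{3}{2}\right) = -2142$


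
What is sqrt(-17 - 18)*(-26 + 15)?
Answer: -11*I*sqrt(35) ≈ -65.077*I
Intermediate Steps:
sqrt(-17 - 18)*(-26 + 15) = sqrt(-35)*(-11) = (I*sqrt(35))*(-11) = -11*I*sqrt(35)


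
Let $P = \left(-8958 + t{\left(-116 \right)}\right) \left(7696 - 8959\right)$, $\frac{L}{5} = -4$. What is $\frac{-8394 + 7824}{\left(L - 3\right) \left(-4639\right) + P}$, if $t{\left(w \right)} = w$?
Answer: $- \frac{570}{11567159} \approx -4.9277 \cdot 10^{-5}$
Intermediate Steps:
$L = -20$ ($L = 5 \left(-4\right) = -20$)
$P = 11460462$ ($P = \left(-8958 - 116\right) \left(7696 - 8959\right) = \left(-9074\right) \left(-1263\right) = 11460462$)
$\frac{-8394 + 7824}{\left(L - 3\right) \left(-4639\right) + P} = \frac{-8394 + 7824}{\left(-20 - 3\right) \left(-4639\right) + 11460462} = - \frac{570}{\left(-23\right) \left(-4639\right) + 11460462} = - \frac{570}{106697 + 11460462} = - \frac{570}{11567159}$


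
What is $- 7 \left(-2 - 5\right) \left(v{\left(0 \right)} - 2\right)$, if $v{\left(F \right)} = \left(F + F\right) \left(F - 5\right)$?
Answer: $-98$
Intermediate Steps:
$v{\left(F \right)} = 2 F \left(-5 + F\right)$
$- 7 \left(-2 - 5\right) \left(v{\left(0 \right)} - 2\right) = - 7 \left(-2 - 5\right) \left(2 \cdot 0 \left(-5 + 0\right) - 2\right) = \left(-7\right) \left(-7\right) \left(2 \cdot 0 \left(-5\right) - 2\right) = 49 \left(0 - 2\right) = 49 \left(-2\right) = -98$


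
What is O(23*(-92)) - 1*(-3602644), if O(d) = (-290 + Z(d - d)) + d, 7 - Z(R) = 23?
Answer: 3600222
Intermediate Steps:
Z(R) = -16 (Z(R) = 7 - 1*23 = 7 - 23 = -16)
O(d) = -306 + d (O(d) = (-290 - 16) + d = -306 + d)
O(23*(-92)) - 1*(-3602644) = (-306 + 23*(-92)) - 1*(-3602644) = (-306 - 2116) + 3602644 = -2422 + 3602644 = 3600222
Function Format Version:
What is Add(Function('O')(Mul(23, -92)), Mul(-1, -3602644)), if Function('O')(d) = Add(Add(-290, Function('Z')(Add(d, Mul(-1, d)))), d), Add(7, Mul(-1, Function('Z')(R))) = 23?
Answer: 3600222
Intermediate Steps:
Function('Z')(R) = -16 (Function('Z')(R) = Add(7, Mul(-1, 23)) = Add(7, -23) = -16)
Function('O')(d) = Add(-306, d) (Function('O')(d) = Add(Add(-290, -16), d) = Add(-306, d))
Add(Function('O')(Mul(23, -92)), Mul(-1, -3602644)) = Add(Add(-306, Mul(23, -92)), Mul(-1, -3602644)) = Add(Add(-306, -2116), 3602644) = Add(-2422, 3602644) = 3600222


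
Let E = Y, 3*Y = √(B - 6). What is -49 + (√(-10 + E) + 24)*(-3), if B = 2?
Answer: -121 - √(-90 + 6*I) ≈ -121.32 - 9.4921*I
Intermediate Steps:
Y = 2*I/3 (Y = √(2 - 6)/3 = √(-4)/3 = (2*I)/3 = 2*I/3 ≈ 0.66667*I)
E = 2*I/3 ≈ 0.66667*I
-49 + (√(-10 + E) + 24)*(-3) = -49 + (√(-10 + 2*I/3) + 24)*(-3) = -49 + (24 + √(-10 + 2*I/3))*(-3) = -49 + (-72 - 3*√(-10 + 2*I/3)) = -121 - 3*√(-10 + 2*I/3)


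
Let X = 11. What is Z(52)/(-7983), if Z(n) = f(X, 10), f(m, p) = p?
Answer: -10/7983 ≈ -0.0012527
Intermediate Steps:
Z(n) = 10
Z(52)/(-7983) = 10/(-7983) = 10*(-1/7983) = -10/7983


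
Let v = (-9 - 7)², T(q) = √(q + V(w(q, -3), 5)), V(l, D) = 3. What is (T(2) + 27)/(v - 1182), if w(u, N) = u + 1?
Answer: -27/926 - √5/926 ≈ -0.031572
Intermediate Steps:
w(u, N) = 1 + u
T(q) = √(3 + q) (T(q) = √(q + 3) = √(3 + q))
v = 256 (v = (-16)² = 256)
(T(2) + 27)/(v - 1182) = (√(3 + 2) + 27)/(256 - 1182) = (√5 + 27)/(-926) = (27 + √5)*(-1/926) = -27/926 - √5/926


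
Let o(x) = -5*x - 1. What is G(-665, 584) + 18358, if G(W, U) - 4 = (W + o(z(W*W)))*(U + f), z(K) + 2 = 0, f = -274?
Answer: -184998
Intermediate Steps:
z(K) = -2 (z(K) = -2 + 0 = -2)
o(x) = -1 - 5*x
G(W, U) = 4 + (-274 + U)*(9 + W) (G(W, U) = 4 + (W + (-1 - 5*(-2)))*(U - 274) = 4 + (W + (-1 + 10))*(-274 + U) = 4 + (W + 9)*(-274 + U) = 4 + (9 + W)*(-274 + U) = 4 + (-274 + U)*(9 + W))
G(-665, 584) + 18358 = (-2462 - 274*(-665) + 9*584 + 584*(-665)) + 18358 = (-2462 + 182210 + 5256 - 388360) + 18358 = -203356 + 18358 = -184998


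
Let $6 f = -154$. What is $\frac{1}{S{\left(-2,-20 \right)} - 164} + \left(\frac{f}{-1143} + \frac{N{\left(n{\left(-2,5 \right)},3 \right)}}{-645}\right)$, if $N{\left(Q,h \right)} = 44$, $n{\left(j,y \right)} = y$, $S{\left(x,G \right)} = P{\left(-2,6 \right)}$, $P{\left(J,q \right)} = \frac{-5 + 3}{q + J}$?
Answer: $- \frac{12573943}{242550315} \approx -0.051841$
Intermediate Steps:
$f = - \frac{77}{3}$ ($f = \frac{1}{6} \left(-154\right) = - \frac{77}{3} \approx -25.667$)
$P{\left(J,q \right)} = - \frac{2}{J + q}$
$S{\left(x,G \right)} = - \frac{1}{2}$ ($S{\left(x,G \right)} = - \frac{2}{-2 + 6} = - \frac{2}{4} = \left(-2\right) \frac{1}{4} = - \frac{1}{2}$)
$\frac{1}{S{\left(-2,-20 \right)} - 164} + \left(\frac{f}{-1143} + \frac{N{\left(n{\left(-2,5 \right)},3 \right)}}{-645}\right) = \frac{1}{- \frac{1}{2} - 164} + \left(- \frac{77}{3 \left(-1143\right)} + \frac{44}{-645}\right) = \frac{1}{- \frac{329}{2}} + \left(\left(- \frac{77}{3}\right) \left(- \frac{1}{1143}\right) + 44 \left(- \frac{1}{645}\right)\right) = - \frac{2}{329} + \left(\frac{77}{3429} - \frac{44}{645}\right) = - \frac{2}{329} - \frac{33737}{737235} = - \frac{12573943}{242550315}$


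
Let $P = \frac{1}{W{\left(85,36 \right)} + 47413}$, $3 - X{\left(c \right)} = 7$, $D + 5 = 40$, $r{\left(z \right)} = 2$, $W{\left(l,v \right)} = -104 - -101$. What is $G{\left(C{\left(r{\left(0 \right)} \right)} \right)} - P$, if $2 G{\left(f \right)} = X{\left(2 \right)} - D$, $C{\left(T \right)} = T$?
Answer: $- \frac{462248}{23705} \approx -19.5$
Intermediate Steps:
$W{\left(l,v \right)} = -3$ ($W{\left(l,v \right)} = -104 + 101 = -3$)
$D = 35$ ($D = -5 + 40 = 35$)
$X{\left(c \right)} = -4$ ($X{\left(c \right)} = 3 - 7 = -4$)
$G{\left(f \right)} = - \frac{39}{2}$ ($G{\left(f \right)} = \frac{-4 - 35}{2} = \frac{1}{2} \left(-39\right) = - \frac{39}{2}$)
$P = \frac{1}{47410}$ ($P = \frac{1}{-3 + 47413} = \frac{1}{47410} \approx 2.1093 \cdot 10^{-5}$)
$G{\left(C{\left(r{\left(0 \right)} \right)} \right)} - P = - \frac{39}{2} - \frac{1}{47410} = - \frac{462248}{23705}$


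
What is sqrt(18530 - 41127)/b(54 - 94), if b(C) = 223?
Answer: I*sqrt(22597)/223 ≈ 0.67409*I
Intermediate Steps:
sqrt(18530 - 41127)/b(54 - 94) = sqrt(18530 - 41127)/223 = sqrt(-22597)*(1/223) = (I*sqrt(22597))*(1/223) = I*sqrt(22597)/223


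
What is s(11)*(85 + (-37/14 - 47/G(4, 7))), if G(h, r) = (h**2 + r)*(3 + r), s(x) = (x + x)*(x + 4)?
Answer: 4364778/161 ≈ 27110.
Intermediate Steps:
s(x) = 2*x*(4 + x) (s(x) = (2*x)*(4 + x) = 2*x*(4 + x))
G(h, r) = (3 + r)*(r + h**2) (G(h, r) = (r + h**2)*(3 + r) = (3 + r)*(r + h**2))
s(11)*(85 + (-37/14 - 47/G(4, 7))) = (2*11*(4 + 11))*(85 + (-37/14 - 47/(7**2 + 3*7 + 3*4**2 + 7*4**2))) = (2*11*15)*(85 + (-37*1/14 - 47/(49 + 21 + 3*16 + 7*16))) = 330*(85 + (-37/14 - 47/(49 + 21 + 48 + 112))) = 330*(85 + (-37/14 - 47/230)) = 330*(85 - 2292/805) = 330*(66133/805) = 4364778/161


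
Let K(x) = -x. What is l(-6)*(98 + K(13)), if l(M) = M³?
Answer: -18360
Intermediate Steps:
l(-6)*(98 + K(13)) = (-6)³*(98 - 1*13) = -216*(98 - 13) = -216*85 = -18360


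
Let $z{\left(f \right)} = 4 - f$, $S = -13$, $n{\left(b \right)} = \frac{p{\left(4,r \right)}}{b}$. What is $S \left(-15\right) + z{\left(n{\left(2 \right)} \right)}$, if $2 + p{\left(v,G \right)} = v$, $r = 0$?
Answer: $198$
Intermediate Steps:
$p{\left(v,G \right)} = -2 + v$
$n{\left(b \right)} = \frac{2}{b}$ ($n{\left(b \right)} = \frac{-2 + 4}{b} = \frac{2}{b}$)
$S \left(-15\right) + z{\left(n{\left(2 \right)} \right)} = \left(-13\right) \left(-15\right) + \left(4 - \frac{2}{2}\right) = 195 + \left(4 - 2 \cdot \frac{1}{2}\right) = 195 + \left(4 - 1\right) = 195 + 3 = 198$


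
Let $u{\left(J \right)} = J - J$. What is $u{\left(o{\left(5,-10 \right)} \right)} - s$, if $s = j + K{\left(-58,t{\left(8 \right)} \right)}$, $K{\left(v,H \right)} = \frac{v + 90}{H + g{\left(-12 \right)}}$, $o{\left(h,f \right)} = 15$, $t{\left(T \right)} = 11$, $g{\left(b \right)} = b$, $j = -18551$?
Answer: $18583$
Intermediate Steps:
$u{\left(J \right)} = 0$
$K{\left(v,H \right)} = \frac{90 + v}{-12 + H}$ ($K{\left(v,H \right)} = \frac{v + 90}{H - 12} = \frac{90 + v}{-12 + H}$)
$s = -18583$ ($s = -18551 + \frac{90 - 58}{-12 + 11} = -18551 + \frac{1}{-1} \cdot 32 = -18551 - 32 = -18583$)
$u{\left(o{\left(5,-10 \right)} \right)} - s = 0 - -18583 = 0 + 18583 = 18583$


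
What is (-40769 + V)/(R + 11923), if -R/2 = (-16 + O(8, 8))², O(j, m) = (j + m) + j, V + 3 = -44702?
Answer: -85474/11795 ≈ -7.2466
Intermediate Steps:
V = -44705 (V = -3 - 44702 = -44705)
O(j, m) = m + 2*j
R = -128 (R = -2*(-16 + (8 + 2*8))² = -2*(-16 + (8 + 16))² = -2*(-16 + 24)² = -2*8² = -2*64 = -128)
(-40769 + V)/(R + 11923) = (-40769 - 44705)/(-128 + 11923) = -85474/11795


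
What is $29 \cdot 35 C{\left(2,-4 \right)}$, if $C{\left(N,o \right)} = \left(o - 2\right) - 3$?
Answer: $-9135$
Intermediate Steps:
$C{\left(N,o \right)} = -5 + o$ ($C{\left(N,o \right)} = \left(-2 + o\right) - 3 = -5 + o$)
$29 \cdot 35 C{\left(2,-4 \right)} = 29 \cdot 35 \left(-5 - 4\right) = 1015 \left(-9\right) = -9135$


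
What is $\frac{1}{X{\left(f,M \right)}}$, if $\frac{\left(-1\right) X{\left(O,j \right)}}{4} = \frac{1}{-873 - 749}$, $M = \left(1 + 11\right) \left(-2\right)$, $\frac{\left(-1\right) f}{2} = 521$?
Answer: $\frac{811}{2} \approx 405.5$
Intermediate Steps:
$f = -1042$ ($f = \left(-2\right) 521 = -1042$)
$M = -24$ ($M = 12 \left(-2\right) = -24$)
$X{\left(O,j \right)} = \frac{2}{811}$ ($X{\left(O,j \right)} = - \frac{4}{-873 - 749} = - \frac{4}{-1622} = \left(-4\right) \left(- \frac{1}{1622}\right) = \frac{2}{811}$)
$\frac{1}{X{\left(f,M \right)}} = \frac{1}{\frac{2}{811}} = \frac{811}{2}$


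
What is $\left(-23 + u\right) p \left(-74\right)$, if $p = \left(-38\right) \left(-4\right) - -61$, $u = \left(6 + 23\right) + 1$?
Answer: $-110334$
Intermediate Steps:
$u = 30$ ($u = 29 + 1 = 30$)
$p = 213$ ($p = 152 + 61 = 213$)
$\left(-23 + u\right) p \left(-74\right) = \left(-23 + 30\right) 213 \left(-74\right) = 7 \cdot 213 \left(-74\right) = 1491 \left(-74\right) = -110334$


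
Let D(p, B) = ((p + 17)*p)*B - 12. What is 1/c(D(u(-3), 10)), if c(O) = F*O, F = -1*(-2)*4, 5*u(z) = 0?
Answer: -1/96 ≈ -0.010417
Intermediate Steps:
u(z) = 0 (u(z) = (⅕)*0 = 0)
D(p, B) = -12 + B*p*(17 + p) (D(p, B) = ((17 + p)*p)*B - 12 = (p*(17 + p))*B - 12 = B*p*(17 + p) - 12 = -12 + B*p*(17 + p))
F = 8 (F = 2*4 = 8)
c(O) = 8*O
1/c(D(u(-3), 10)) = 1/(8*(-12 + 10*0² + 17*10*0)) = 1/(8*(-12 + 10*0 + 0)) = 1/(8*(-12 + 0 + 0)) = 1/(8*(-12)) = 1/(-96) = -1/96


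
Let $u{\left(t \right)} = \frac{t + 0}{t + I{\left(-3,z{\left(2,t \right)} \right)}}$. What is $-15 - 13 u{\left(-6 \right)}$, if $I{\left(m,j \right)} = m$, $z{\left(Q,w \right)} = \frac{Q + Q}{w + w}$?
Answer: $- \frac{71}{3} \approx -23.667$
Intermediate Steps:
$z{\left(Q,w \right)} = \frac{Q}{w}$ ($z{\left(Q,w \right)} = \frac{2 Q}{2 w} = 2 Q \frac{1}{2 w} = \frac{Q}{w}$)
$u{\left(t \right)} = \frac{t}{-3 + t}$ ($u{\left(t \right)} = \frac{t + 0}{t - 3} = \frac{t}{-3 + t}$)
$-15 - 13 u{\left(-6 \right)} = -15 - 13 \left(- \frac{6}{-3 - 6}\right) = -15 - 13 \left(- \frac{6}{-9}\right) = -15 - 13 \left(\left(-6\right) \left(- \frac{1}{9}\right)\right) = -15 - \frac{26}{3} = - \frac{71}{3}$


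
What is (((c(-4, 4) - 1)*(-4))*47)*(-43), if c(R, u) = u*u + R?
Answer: 88924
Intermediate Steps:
c(R, u) = R + u**2 (c(R, u) = u**2 + R = R + u**2)
(((c(-4, 4) - 1)*(-4))*47)*(-43) = ((((-4 + 4**2) - 1)*(-4))*47)*(-43) = ((((-4 + 16) - 1)*(-4))*47)*(-43) = (((12 - 1)*(-4))*47)*(-43) = ((11*(-4))*47)*(-43) = -44*47*(-43) = -2068*(-43) = 88924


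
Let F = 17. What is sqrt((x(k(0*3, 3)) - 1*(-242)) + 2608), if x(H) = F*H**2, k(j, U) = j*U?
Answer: 5*sqrt(114) ≈ 53.385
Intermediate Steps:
k(j, U) = U*j
x(H) = 17*H**2
sqrt((x(k(0*3, 3)) - 1*(-242)) + 2608) = sqrt((17*(3*(0*3))**2 - 1*(-242)) + 2608) = sqrt((17*(3*0)**2 + 242) + 2608) = sqrt((17*0**2 + 242) + 2608) = sqrt((17*0 + 242) + 2608) = sqrt((0 + 242) + 2608) = sqrt(242 + 2608) = sqrt(2850) = 5*sqrt(114)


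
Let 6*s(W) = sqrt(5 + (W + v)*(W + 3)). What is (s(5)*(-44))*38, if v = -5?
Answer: -836*sqrt(5)/3 ≈ -623.12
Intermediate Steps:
s(W) = sqrt(5 + (-5 + W)*(3 + W))/6 (s(W) = sqrt(5 + (W - 5)*(W + 3))/6 = sqrt(5 + (-5 + W)*(3 + W))/6)
(s(5)*(-44))*38 = ((sqrt(-10 + 5**2 - 2*5)/6)*(-44))*38 = ((sqrt(-10 + 25 - 10)/6)*(-44))*38 = ((sqrt(5)/6)*(-44))*38 = -22*sqrt(5)/3*38 = -836*sqrt(5)/3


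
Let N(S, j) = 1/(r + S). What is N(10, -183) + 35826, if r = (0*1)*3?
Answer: 358261/10 ≈ 35826.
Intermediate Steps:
r = 0 (r = 0*3 = 0)
N(S, j) = 1/S (N(S, j) = 1/(0 + S) = 1/S)
N(10, -183) + 35826 = 1/10 + 35826 = 358261/10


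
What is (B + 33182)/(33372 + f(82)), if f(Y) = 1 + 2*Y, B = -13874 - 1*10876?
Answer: 8432/33537 ≈ 0.25142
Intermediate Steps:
B = -24750 (B = -13874 - 10876 = -24750)
(B + 33182)/(33372 + f(82)) = (-24750 + 33182)/(33372 + (1 + 2*82)) = 8432/(33372 + (1 + 164)) = 8432/(33372 + 165) = 8432/33537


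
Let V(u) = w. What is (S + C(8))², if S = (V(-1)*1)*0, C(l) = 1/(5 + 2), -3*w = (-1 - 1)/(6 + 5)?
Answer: 1/49 ≈ 0.020408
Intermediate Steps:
w = 2/33 (w = -(-1 - 1)/(3*(6 + 5)) = -(-2)/(3*11) = -⅓*(-2/11) = 2/33 ≈ 0.060606)
V(u) = 2/33
C(l) = ⅐ (C(l) = 1/7 = ⅐)
S = 0 (S = ((2/33)*1)*0 = (2/33)*0 = 0)
(S + C(8))² = (0 + ⅐)² = (⅐)² = 1/49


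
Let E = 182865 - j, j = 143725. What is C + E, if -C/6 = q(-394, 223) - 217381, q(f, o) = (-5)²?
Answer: 1343276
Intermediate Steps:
q(f, o) = 25
E = 39140 (E = 182865 - 1*143725 = 182865 - 143725 = 39140)
C = 1304136 (C = -6*(25 - 217381) = -6*(-217356) = 1304136)
C + E = 1304136 + 39140 = 1343276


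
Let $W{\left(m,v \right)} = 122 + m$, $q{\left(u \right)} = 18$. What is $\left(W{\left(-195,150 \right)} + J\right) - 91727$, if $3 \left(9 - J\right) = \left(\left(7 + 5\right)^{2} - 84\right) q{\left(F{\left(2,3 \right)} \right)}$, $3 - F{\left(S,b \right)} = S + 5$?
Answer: $-92151$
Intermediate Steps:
$F{\left(S,b \right)} = -2 - S$ ($F{\left(S,b \right)} = 3 - \left(S + 5\right) = 3 - \left(5 + S\right) = -2 - S$)
$J = -351$ ($J = 9 - \frac{\left(\left(7 + 5\right)^{2} - 84\right) 18}{3} = 9 - \frac{\left(12^{2} - 84\right) 18}{3} = 9 - \frac{\left(144 - 84\right) 18}{3} = 9 - \frac{60 \cdot 18}{3} = 9 - 360 = -351$)
$\left(W{\left(-195,150 \right)} + J\right) - 91727 = \left(\left(122 - 195\right) - 351\right) - 91727 = \left(-73 - 351\right) - 91727 = -424 - 91727 = -92151$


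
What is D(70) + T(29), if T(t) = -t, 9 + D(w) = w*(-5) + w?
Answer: -318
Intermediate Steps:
D(w) = -9 - 4*w (D(w) = -9 + (w*(-5) + w) = -9 + (-5*w + w) = -9 - 4*w)
D(70) + T(29) = (-9 - 4*70) - 1*29 = (-9 - 280) - 29 = -289 - 29 = -318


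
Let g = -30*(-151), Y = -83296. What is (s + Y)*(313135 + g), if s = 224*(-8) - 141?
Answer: -27074270285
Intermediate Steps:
s = -1933 (s = -1792 - 141 = -1933)
g = 4530
(s + Y)*(313135 + g) = (-1933 - 83296)*(313135 + 4530) = -85229*317665 = -27074270285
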